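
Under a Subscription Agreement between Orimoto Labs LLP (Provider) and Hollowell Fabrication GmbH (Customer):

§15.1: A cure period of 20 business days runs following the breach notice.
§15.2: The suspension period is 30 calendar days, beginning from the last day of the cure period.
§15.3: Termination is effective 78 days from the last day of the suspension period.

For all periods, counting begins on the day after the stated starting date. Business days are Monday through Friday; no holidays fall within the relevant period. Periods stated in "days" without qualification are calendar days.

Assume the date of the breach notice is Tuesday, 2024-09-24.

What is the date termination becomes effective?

2025-02-07

The last day of the cure period: 20 business days after Tuesday, 2024-09-24, skipping weekends — Sep 25, Sep 26, Sep 27, Sep 30, …, Oct 18, Oct 21, Oct 22 — lands on Tuesday, 2024-10-22.
The last day of the suspension period: 30 calendar days after 2024-10-22 is 2024-11-21.
The date termination becomes effective: 78 calendar days after 2024-11-21 is 2025-02-07.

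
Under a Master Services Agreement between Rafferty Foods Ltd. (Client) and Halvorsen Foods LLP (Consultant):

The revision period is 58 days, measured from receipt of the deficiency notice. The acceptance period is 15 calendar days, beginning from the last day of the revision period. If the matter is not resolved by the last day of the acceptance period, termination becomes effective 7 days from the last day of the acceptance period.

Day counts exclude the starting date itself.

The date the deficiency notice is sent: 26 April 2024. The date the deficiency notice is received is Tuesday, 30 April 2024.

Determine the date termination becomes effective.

19 July 2024

Adding 58 calendar days to 30 April 2024 gives 27 June 2024, which is the last day of the revision period.
The last day of the acceptance period: 27 June 2024 + 15 days = 12 July 2024.
The date termination becomes effective: 7 calendar days after 12 July 2024 is 19 July 2024.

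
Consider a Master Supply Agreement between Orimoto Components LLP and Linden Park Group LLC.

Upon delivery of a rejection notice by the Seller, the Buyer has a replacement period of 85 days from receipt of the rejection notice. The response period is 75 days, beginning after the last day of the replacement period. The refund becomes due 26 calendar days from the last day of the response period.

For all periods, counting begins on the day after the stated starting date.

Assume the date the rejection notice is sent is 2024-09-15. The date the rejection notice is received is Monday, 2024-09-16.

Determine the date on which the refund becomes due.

2025-03-21

The last day of the replacement period: 85 calendar days after 2024-09-16 is 2024-12-10.
Adding 75 calendar days to 2024-12-10 gives 2025-02-23, which is the last day of the response period.
The date on which the refund becomes due: 2025-02-23 + 26 days = 2025-03-21.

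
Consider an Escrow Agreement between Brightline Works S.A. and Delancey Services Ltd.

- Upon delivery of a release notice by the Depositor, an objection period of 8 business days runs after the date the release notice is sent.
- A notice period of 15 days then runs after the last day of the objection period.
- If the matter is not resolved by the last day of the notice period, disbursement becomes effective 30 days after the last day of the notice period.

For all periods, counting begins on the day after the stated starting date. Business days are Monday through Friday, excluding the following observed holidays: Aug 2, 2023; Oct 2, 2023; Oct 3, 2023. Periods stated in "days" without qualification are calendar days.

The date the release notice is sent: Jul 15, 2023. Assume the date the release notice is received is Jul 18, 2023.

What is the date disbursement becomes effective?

From Saturday, Jul 15, 2023, 8 business days (Jul 17, Jul 18, Jul 19, Jul 20, Jul 21, Jul 24, Jul 25, Jul 26, skipping weekends) brings us to Wednesday, Jul 26, 2023, which is the last day of the objection period.
The last day of the notice period: 15 calendar days after Jul 26, 2023 is Aug 10, 2023.
Adding 30 calendar days to Aug 10, 2023 gives Sep 9, 2023, which is the date disbursement becomes effective.

Sep 9, 2023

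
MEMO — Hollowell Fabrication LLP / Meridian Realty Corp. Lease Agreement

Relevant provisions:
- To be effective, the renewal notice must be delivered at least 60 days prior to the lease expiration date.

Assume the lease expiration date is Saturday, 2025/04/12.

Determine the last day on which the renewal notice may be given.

2025/04/12 minus 60 days is 2025/02/11.

2025/02/11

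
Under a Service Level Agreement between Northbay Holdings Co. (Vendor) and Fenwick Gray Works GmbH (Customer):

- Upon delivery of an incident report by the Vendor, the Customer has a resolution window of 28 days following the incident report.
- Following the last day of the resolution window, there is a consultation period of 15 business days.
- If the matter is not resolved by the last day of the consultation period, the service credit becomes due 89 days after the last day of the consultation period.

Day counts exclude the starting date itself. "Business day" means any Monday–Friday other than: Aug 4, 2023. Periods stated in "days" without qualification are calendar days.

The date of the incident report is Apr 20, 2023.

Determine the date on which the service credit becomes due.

The last day of the resolution window: Apr 20, 2023 + 28 days = May 18, 2023.
The last day of the consultation period: counting 15 business days from Thursday, May 18, 2023 (May 19, May 22, May 23, May 24, …, Jun 6, Jun 7, Jun 8, skipping weekends) reaches Thursday, Jun 8, 2023.
The date on which the service credit becomes due: Jun 8, 2023 + 89 days = Sep 5, 2023.

Sep 5, 2023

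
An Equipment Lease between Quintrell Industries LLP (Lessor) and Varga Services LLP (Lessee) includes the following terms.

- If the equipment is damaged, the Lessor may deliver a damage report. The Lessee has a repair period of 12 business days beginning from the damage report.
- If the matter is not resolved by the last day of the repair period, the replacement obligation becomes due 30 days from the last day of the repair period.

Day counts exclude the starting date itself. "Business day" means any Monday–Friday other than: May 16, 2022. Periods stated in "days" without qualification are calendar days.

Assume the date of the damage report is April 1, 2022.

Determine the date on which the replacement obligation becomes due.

May 19, 2022

The last day of the repair period: counting 12 business days from Friday, April 1, 2022 (Apr 4, Apr 5, Apr 6, Apr 7, …, Apr 15, Apr 18, Apr 19, skipping weekends) reaches Tuesday, April 19, 2022.
The date on which the replacement obligation becomes due: April 19, 2022 + 30 days = May 19, 2022.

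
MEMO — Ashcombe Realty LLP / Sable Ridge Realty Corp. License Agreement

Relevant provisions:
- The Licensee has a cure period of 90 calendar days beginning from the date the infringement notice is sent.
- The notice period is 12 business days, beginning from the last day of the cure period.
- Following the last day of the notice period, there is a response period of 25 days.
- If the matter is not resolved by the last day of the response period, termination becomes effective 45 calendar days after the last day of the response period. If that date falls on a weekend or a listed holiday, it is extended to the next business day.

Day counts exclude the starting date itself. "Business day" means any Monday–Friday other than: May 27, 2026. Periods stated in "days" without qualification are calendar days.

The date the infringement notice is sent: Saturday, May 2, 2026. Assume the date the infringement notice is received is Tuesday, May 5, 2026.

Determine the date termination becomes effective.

The last day of the cure period: May 2, 2026 + 90 days = Jul 31, 2026.
The last day of the notice period: 12 business days after Friday, Jul 31, 2026, skipping weekends — Aug 3, Aug 4, Aug 5, Aug 6, …, Aug 14, Aug 17, Aug 18 — lands on Tuesday, Aug 18, 2026.
Adding 25 calendar days to Aug 18, 2026 gives Sep 12, 2026, which is the last day of the response period.
The date termination becomes effective: Sep 12, 2026 + 45 days = Oct 27, 2026. Oct 27, 2026 is a Tuesday and is not a listed holiday, so no roll-forward applies.

Oct 27, 2026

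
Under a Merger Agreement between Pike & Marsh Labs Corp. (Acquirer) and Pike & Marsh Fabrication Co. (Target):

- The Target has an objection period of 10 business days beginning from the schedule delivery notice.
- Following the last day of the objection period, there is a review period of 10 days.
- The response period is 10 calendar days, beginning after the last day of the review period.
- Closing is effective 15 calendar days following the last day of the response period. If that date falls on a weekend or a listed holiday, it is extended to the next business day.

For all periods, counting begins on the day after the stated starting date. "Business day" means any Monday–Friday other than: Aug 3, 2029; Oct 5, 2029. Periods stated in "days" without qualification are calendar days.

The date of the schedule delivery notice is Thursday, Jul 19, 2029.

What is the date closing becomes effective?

The last day of the objection period: 10 business days after Thursday, Jul 19, 2029, skipping weekends — Jul 20, Jul 23, Jul 24, Jul 25, Jul 26, Jul 27, Jul 30, Jul 31, Aug 1, Aug 2 — lands on Thursday, Aug 2, 2029.
The last day of the review period: 10 calendar days after Aug 2, 2029 is Aug 12, 2029.
Adding 10 calendar days to Aug 12, 2029 gives Aug 22, 2029, which is the last day of the response period.
The date closing becomes effective: 15 calendar days after Aug 22, 2029 is Sep 6, 2029. Sep 6, 2029 is a Thursday and is not a listed holiday, so no roll-forward applies.

Sep 6, 2029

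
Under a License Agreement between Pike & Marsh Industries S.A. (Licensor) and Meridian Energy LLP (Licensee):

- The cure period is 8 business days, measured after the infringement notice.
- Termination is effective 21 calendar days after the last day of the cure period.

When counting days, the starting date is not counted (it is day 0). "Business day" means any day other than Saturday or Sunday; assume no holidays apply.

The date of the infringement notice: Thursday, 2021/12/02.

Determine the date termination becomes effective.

2022/01/04

From Thursday, 2021/12/02, 8 business days (Dec 3, Dec 6, Dec 7, Dec 8, Dec 9, Dec 10, Dec 13, Dec 14, skipping weekends) brings us to Tuesday, 2021/12/14, which is the last day of the cure period.
The date termination becomes effective: 2021/12/14 + 21 days = 2022/01/04.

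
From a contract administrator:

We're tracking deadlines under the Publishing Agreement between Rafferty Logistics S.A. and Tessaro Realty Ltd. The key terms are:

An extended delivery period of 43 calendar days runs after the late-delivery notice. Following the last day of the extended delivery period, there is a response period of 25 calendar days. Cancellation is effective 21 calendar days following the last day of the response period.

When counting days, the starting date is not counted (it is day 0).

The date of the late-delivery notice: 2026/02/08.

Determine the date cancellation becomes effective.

2026/05/08

The last day of the extended delivery period: 43 calendar days after 2026/02/08 is 2026/03/23.
The last day of the response period: 25 calendar days after 2026/03/23 is 2026/04/17.
The date cancellation becomes effective: 21 calendar days after 2026/04/17 is 2026/05/08.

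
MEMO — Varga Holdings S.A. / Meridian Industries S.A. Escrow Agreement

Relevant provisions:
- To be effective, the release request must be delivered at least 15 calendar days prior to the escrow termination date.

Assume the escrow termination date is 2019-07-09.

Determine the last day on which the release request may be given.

2019-06-24

Counting back 15 calendar days from 2019-07-09 gives 2019-06-24.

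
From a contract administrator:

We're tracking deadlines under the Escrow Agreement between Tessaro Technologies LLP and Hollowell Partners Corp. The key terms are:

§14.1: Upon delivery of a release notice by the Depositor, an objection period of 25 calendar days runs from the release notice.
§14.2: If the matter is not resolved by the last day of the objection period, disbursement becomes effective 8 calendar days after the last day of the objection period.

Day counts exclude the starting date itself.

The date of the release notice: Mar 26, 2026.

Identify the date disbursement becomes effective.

The last day of the objection period: Mar 26, 2026 + 25 days = Apr 20, 2026.
Adding 8 calendar days to Apr 20, 2026 gives Apr 28, 2026, which is the date disbursement becomes effective.

Apr 28, 2026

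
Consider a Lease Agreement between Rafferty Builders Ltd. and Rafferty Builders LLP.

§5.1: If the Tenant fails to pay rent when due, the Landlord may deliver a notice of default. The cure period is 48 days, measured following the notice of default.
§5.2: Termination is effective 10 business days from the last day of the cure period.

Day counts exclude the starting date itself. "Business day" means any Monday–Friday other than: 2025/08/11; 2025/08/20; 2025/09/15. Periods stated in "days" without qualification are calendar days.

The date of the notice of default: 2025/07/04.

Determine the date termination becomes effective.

2025/09/04

Adding 48 calendar days to 2025/07/04 gives 2025/08/21, which is the last day of the cure period.
From Thursday, 2025/08/21, 10 business days (Aug 22, Aug 25, Aug 26, Aug 27, Aug 28, Aug 29, Sep 1, Sep 2, Sep 3, Sep 4, skipping weekends) brings us to Thursday, 2025/09/04, which is the date termination becomes effective.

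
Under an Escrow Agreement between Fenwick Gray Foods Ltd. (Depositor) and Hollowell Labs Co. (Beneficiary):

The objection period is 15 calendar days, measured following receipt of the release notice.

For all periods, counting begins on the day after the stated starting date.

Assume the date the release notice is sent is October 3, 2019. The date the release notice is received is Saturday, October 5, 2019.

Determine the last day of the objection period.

October 20, 2019

Adding 15 calendar days to October 5, 2019 gives October 20, 2019, which is the last day of the objection period.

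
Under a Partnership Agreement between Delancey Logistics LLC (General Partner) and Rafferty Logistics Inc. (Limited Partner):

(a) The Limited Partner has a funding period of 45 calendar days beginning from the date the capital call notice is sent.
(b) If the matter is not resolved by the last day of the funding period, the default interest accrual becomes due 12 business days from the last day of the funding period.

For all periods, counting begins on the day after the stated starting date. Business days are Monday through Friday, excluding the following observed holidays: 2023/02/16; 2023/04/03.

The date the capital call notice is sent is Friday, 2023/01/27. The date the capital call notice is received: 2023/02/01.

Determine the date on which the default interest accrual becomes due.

2023/03/29

The last day of the funding period: 45 calendar days after 2023/01/27 is 2023/03/13.
The date on which the default interest accrual becomes due: counting 12 business days from Monday, 2023/03/13 (Mar 14, Mar 15, Mar 16, Mar 17, …, Mar 27, Mar 28, Mar 29, skipping weekends) reaches Wednesday, 2023/03/29.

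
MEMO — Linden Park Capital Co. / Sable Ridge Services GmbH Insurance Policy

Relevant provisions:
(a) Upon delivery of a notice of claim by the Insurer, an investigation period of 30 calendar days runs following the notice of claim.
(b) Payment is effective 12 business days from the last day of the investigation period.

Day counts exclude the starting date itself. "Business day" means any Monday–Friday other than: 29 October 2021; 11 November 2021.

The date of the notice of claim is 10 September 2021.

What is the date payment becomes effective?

26 October 2021

The last day of the investigation period: 30 calendar days after 10 September 2021 is 10 October 2021.
The date payment becomes effective: 12 business days after Sunday, 10 October 2021, skipping weekends — Oct 11, Oct 12, Oct 13, Oct 14, …, Oct 22, Oct 25, Oct 26 — lands on Tuesday, 26 October 2021.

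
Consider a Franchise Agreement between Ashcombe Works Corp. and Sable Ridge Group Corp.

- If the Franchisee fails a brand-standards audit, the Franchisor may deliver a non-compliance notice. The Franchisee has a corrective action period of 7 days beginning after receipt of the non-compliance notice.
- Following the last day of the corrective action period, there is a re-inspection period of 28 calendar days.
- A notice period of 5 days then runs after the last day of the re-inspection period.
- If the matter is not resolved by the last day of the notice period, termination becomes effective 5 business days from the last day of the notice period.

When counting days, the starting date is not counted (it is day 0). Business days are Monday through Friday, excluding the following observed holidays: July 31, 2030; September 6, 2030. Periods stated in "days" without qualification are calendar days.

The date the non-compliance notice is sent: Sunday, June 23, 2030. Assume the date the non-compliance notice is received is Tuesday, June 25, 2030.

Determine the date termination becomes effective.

August 9, 2030

The last day of the corrective action period: 7 calendar days after June 25, 2030 is July 2, 2030.
Adding 28 calendar days to July 2, 2030 gives July 30, 2030, which is the last day of the re-inspection period.
Adding 5 calendar days to July 30, 2030 gives August 4, 2030, which is the last day of the notice period.
From Sunday, August 4, 2030, 5 business days (Aug 5, Aug 6, Aug 7, Aug 8, Aug 9, skipping weekends) brings us to Friday, August 9, 2030, which is the date termination becomes effective.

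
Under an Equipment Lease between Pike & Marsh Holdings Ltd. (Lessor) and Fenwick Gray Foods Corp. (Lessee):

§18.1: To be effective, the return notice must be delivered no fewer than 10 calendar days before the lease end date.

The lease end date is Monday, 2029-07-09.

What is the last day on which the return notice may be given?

2029-07-09 minus 10 days is 2029-06-29.

2029-06-29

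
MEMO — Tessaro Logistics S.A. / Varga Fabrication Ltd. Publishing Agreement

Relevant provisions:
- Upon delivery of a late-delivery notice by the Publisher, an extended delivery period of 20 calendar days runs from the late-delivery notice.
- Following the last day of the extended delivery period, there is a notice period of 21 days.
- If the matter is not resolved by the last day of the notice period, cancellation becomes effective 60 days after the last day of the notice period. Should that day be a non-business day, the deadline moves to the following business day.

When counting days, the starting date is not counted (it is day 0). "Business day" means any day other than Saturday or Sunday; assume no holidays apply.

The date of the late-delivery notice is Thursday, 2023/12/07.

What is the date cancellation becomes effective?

The last day of the extended delivery period: 2023/12/07 + 20 days = 2023/12/27.
The last day of the notice period: 21 calendar days after 2023/12/27 is 2024/01/17.
Adding 60 calendar days to 2024/01/17 gives 2024/03/17, which is the date cancellation becomes effective. That falls on a Sunday, so it rolls to the next business day, Monday, 2024/03/18.

2024/03/18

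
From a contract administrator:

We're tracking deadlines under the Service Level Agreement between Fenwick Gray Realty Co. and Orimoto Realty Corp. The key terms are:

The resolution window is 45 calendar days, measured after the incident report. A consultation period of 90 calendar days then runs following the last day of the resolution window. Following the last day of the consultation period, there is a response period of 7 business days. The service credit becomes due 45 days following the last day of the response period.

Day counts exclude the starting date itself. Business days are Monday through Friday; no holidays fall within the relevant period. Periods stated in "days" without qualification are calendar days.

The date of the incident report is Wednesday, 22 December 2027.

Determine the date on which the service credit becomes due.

Adding 45 calendar days to 22 December 2027 gives 5 February 2028, which is the last day of the resolution window.
The last day of the consultation period: 90 calendar days after 5 February 2028 is 5 May 2028.
From Friday, 5 May 2028, 7 business days (May 8, May 9, May 10, May 11, May 12, May 15, May 16, skipping weekends) brings us to Tuesday, 16 May 2028, which is the last day of the response period.
The date on which the service credit becomes due: 45 calendar days after 16 May 2028 is 30 June 2028.

30 June 2028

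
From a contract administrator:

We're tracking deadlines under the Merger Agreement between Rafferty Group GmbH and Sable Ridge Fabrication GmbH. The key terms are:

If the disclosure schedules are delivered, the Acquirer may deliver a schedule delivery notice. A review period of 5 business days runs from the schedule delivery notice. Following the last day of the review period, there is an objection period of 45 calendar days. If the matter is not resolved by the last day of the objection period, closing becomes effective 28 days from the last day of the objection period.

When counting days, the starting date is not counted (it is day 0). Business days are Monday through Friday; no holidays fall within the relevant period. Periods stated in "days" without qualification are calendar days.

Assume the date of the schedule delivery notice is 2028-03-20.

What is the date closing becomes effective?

The last day of the review period: counting 5 business days from Monday, 2028-03-20 (Mar 21, Mar 22, Mar 23, Mar 24, Mar 27, skipping weekends) reaches Monday, 2028-03-27.
The last day of the objection period: 45 calendar days after 2028-03-27 is 2028-05-11.
The date closing becomes effective: 2028-05-11 + 28 days = 2028-06-08.

2028-06-08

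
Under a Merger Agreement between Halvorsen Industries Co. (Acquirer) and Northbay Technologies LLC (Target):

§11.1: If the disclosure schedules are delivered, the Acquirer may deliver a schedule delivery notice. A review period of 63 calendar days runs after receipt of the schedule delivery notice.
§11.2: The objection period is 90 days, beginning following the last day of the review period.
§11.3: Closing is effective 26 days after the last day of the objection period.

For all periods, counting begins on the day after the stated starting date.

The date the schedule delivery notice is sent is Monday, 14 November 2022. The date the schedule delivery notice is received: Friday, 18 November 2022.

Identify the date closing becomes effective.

The last day of the review period: 63 calendar days after 18 November 2022 is 20 January 2023.
Adding 90 calendar days to 20 January 2023 gives 20 April 2023, which is the last day of the objection period.
Adding 26 calendar days to 20 April 2023 gives 16 May 2023, which is the date closing becomes effective.

16 May 2023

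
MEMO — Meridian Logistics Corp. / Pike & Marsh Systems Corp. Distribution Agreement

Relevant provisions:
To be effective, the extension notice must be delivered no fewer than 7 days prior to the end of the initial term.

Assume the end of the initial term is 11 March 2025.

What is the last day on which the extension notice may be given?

Counting back 7 calendar days from 11 March 2025 gives 4 March 2025.

4 March 2025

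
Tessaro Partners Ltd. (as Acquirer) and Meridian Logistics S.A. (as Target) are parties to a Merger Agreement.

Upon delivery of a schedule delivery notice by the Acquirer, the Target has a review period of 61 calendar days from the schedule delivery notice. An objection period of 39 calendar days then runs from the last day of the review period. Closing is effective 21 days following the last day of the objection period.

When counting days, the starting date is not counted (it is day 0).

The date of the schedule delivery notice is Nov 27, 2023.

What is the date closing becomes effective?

The last day of the review period: Nov 27, 2023 + 61 days = Jan 27, 2024.
The last day of the objection period: 39 calendar days after Jan 27, 2024 is Mar 6, 2024.
The date closing becomes effective: 21 calendar days after Mar 6, 2024 is Mar 27, 2024.

Mar 27, 2024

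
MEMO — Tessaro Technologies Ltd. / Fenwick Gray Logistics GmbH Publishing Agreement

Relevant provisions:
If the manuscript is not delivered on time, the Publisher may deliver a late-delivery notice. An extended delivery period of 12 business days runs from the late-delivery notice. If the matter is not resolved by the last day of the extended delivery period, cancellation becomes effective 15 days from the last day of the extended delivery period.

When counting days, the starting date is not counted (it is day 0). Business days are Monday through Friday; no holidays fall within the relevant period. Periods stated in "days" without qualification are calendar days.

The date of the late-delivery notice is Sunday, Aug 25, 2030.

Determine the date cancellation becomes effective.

Sep 25, 2030

The last day of the extended delivery period: 12 business days after Sunday, Aug 25, 2030, skipping weekends — Aug 26, Aug 27, Aug 28, Aug 29, …, Sep 6, Sep 9, Sep 10 — lands on Tuesday, Sep 10, 2030.
The date cancellation becomes effective: Sep 10, 2030 + 15 days = Sep 25, 2030.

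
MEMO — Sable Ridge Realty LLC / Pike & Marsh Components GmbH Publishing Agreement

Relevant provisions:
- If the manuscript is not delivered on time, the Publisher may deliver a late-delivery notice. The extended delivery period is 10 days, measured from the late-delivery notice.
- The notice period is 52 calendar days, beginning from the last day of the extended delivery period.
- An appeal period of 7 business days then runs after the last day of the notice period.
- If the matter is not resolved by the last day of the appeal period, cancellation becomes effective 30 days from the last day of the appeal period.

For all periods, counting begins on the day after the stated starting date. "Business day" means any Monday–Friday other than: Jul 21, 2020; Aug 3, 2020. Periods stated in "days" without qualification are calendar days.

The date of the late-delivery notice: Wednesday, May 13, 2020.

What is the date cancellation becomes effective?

The last day of the extended delivery period: 10 calendar days after May 13, 2020 is May 23, 2020.
The last day of the notice period: May 23, 2020 + 52 days = Jul 14, 2020.
From Tuesday, Jul 14, 2020, 7 business days (Jul 15, Jul 16, Jul 17, Jul 20, Jul 22, Jul 23, Jul 24, skipping weekends and the listed holiday on Jul 21) brings us to Friday, Jul 24, 2020, which is the last day of the appeal period.
The date cancellation becomes effective: 30 calendar days after Jul 24, 2020 is Aug 23, 2020.

Aug 23, 2020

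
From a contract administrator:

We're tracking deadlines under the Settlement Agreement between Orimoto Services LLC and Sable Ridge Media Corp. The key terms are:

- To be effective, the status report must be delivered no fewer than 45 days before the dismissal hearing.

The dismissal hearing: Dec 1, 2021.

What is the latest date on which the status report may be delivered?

Dec 1, 2021 minus 45 days is Oct 17, 2021.

Oct 17, 2021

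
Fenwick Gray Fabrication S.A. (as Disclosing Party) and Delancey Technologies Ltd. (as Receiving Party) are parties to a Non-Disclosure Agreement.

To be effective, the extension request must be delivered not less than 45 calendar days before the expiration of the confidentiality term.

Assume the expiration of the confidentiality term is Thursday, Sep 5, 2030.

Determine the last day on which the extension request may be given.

Jul 22, 2030

Sep 5, 2030 minus 45 days is Jul 22, 2030.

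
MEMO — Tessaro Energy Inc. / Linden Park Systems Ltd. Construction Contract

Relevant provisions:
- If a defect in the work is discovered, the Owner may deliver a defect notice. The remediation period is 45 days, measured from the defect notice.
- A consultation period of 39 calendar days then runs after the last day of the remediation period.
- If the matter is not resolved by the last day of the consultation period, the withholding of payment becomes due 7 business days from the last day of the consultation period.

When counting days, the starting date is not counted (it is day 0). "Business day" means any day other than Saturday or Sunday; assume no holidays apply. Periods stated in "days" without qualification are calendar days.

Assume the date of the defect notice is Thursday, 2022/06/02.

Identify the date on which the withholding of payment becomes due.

2022/09/05

The last day of the remediation period: 45 calendar days after 2022/06/02 is 2022/07/17.
Adding 39 calendar days to 2022/07/17 gives 2022/08/25, which is the last day of the consultation period.
From Thursday, 2022/08/25, 7 business days (Aug 26, Aug 29, Aug 30, Aug 31, Sep 1, Sep 2, Sep 5, skipping weekends) brings us to Monday, 2022/09/05, which is the date on which the withholding of payment becomes due.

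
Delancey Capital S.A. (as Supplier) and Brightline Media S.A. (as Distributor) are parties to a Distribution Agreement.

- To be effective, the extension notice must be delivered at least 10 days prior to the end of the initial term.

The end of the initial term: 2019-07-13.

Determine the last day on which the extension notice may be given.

2019-07-03

Counting back 10 calendar days from 2019-07-13 gives 2019-07-03.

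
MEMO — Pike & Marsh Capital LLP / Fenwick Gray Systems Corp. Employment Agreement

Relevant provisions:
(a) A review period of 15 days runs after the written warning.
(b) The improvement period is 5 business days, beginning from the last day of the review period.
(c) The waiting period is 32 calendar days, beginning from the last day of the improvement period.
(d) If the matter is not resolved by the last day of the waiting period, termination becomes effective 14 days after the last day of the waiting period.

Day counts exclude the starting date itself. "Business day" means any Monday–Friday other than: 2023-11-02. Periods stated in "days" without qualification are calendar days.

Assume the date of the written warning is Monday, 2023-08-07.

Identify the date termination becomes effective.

The last day of the review period: 2023-08-07 + 15 days = 2023-08-22.
From Tuesday, 2023-08-22, 5 business days (Aug 23, Aug 24, Aug 25, Aug 28, Aug 29, skipping weekends) brings us to Tuesday, 2023-08-29, which is the last day of the improvement period.
The last day of the waiting period: 2023-08-29 + 32 days = 2023-09-30.
Adding 14 calendar days to 2023-09-30 gives 2023-10-14, which is the date termination becomes effective.

2023-10-14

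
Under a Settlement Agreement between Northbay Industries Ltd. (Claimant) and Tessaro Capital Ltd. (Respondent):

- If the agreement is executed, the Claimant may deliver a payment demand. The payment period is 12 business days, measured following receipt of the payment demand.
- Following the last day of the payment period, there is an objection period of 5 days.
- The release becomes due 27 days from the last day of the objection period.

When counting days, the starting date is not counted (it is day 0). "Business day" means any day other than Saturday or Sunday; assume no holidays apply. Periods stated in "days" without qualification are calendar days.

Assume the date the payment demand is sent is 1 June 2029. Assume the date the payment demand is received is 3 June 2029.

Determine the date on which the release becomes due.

21 July 2029

The last day of the payment period: 12 business days after Sunday, 3 June 2029, skipping weekends — Jun 4, Jun 5, Jun 6, Jun 7, …, Jun 15, Jun 18, Jun 19 — lands on Tuesday, 19 June 2029.
Adding 5 calendar days to 19 June 2029 gives 24 June 2029, which is the last day of the objection period.
The date on which the release becomes due: 27 calendar days after 24 June 2029 is 21 July 2029.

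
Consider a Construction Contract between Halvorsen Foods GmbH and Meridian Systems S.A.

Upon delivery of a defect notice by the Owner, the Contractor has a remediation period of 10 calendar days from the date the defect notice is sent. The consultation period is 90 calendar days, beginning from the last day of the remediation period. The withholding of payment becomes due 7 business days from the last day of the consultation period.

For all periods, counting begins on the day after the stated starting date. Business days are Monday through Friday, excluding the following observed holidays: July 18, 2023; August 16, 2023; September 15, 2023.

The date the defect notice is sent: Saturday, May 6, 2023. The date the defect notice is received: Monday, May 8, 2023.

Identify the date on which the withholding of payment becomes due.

August 24, 2023

The last day of the remediation period: May 6, 2023 + 10 days = May 16, 2023.
The last day of the consultation period: 90 calendar days after May 16, 2023 is August 14, 2023.
The date on which the withholding of payment becomes due: 7 business days after Monday, August 14, 2023, skipping weekends and the listed holiday on Aug 16 — Aug 15, Aug 17, Aug 18, Aug 21, Aug 22, Aug 23, Aug 24 — lands on Thursday, August 24, 2023.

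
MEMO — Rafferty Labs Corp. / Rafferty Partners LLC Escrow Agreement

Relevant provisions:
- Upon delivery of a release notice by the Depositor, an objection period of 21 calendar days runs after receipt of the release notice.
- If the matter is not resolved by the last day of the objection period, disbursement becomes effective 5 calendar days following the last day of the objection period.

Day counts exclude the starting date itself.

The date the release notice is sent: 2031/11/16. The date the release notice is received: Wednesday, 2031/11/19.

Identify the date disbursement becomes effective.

2031/12/15

The last day of the objection period: 21 calendar days after 2031/11/19 is 2031/12/10.
Adding 5 calendar days to 2031/12/10 gives 2031/12/15, which is the date disbursement becomes effective.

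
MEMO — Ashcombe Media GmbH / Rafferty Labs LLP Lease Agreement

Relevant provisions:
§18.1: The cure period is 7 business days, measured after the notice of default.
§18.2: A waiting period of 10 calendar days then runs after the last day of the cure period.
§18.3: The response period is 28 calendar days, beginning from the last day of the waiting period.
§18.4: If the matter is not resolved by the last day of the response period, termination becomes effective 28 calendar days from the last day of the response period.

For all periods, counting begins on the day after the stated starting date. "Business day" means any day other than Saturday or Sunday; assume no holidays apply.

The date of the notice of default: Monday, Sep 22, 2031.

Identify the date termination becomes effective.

From Monday, Sep 22, 2031, 7 business days (Sep 23, Sep 24, Sep 25, Sep 26, Sep 29, Sep 30, Oct 1, skipping weekends) brings us to Wednesday, Oct 1, 2031, which is the last day of the cure period.
Adding 10 calendar days to Oct 1, 2031 gives Oct 11, 2031, which is the last day of the waiting period.
The last day of the response period: Oct 11, 2031 + 28 days = Nov 8, 2031.
The date termination becomes effective: 28 calendar days after Nov 8, 2031 is Dec 6, 2031.

Dec 6, 2031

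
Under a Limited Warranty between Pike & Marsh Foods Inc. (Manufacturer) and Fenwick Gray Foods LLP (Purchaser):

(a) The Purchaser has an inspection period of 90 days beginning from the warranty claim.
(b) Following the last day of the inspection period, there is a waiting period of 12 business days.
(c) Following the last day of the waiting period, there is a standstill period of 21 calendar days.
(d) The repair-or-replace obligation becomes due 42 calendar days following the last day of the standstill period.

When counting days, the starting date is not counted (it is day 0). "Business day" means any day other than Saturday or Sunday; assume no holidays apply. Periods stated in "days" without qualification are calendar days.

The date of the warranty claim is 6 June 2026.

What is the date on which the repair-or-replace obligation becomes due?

The last day of the inspection period: 6 June 2026 + 90 days = 4 September 2026.
The last day of the waiting period: 12 business days after Friday, 4 September 2026, skipping weekends — Sep 7, Sep 8, Sep 9, Sep 10, …, Sep 18, Sep 21, Sep 22 — lands on Tuesday, 22 September 2026.
Adding 21 calendar days to 22 September 2026 gives 13 October 2026, which is the last day of the standstill period.
Adding 42 calendar days to 13 October 2026 gives 24 November 2026, which is the date on which the repair-or-replace obligation becomes due.

24 November 2026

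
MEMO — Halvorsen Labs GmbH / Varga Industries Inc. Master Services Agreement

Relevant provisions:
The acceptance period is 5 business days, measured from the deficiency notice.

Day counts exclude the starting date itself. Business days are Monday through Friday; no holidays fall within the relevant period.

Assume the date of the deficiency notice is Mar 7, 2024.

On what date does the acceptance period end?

The last day of the acceptance period: 5 business days after Thursday, Mar 7, 2024, skipping weekends — Mar 8, Mar 11, Mar 12, Mar 13, Mar 14 — lands on Thursday, Mar 14, 2024.

Mar 14, 2024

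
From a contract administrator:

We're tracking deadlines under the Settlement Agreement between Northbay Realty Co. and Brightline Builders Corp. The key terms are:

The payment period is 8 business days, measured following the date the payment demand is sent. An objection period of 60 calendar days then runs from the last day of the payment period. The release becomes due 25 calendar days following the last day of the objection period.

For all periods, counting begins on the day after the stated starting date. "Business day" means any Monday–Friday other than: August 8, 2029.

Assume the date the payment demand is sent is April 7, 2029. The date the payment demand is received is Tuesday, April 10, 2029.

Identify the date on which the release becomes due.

July 12, 2029

The last day of the payment period: counting 8 business days from Saturday, April 7, 2029 (Apr 9, Apr 10, Apr 11, Apr 12, Apr 13, Apr 16, Apr 17, Apr 18, skipping weekends) reaches Wednesday, April 18, 2029.
The last day of the objection period: April 18, 2029 + 60 days = June 17, 2029.
Adding 25 calendar days to June 17, 2029 gives July 12, 2029, which is the date on which the release becomes due.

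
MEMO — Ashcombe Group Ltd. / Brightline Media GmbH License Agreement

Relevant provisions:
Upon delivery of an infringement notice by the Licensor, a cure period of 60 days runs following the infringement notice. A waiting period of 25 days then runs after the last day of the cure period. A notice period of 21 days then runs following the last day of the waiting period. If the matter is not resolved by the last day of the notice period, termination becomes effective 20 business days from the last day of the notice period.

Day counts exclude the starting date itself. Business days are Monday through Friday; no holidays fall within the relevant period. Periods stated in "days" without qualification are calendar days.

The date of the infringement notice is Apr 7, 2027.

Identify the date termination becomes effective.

Aug 19, 2027

The last day of the cure period: Apr 7, 2027 + 60 days = Jun 6, 2027.
The last day of the waiting period: 25 calendar days after Jun 6, 2027 is Jul 1, 2027.
The last day of the notice period: Jul 1, 2027 + 21 days = Jul 22, 2027.
The date termination becomes effective: 20 business days after Thursday, Jul 22, 2027, skipping weekends — Jul 23, Jul 26, Jul 27, Jul 28, …, Aug 17, Aug 18, Aug 19 — lands on Thursday, Aug 19, 2027.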